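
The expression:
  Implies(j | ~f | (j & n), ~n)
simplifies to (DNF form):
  ~n | (f & ~j)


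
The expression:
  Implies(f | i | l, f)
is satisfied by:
  {f: True, i: False, l: False}
  {l: True, f: True, i: False}
  {f: True, i: True, l: False}
  {l: True, f: True, i: True}
  {l: False, i: False, f: False}


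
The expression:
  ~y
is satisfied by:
  {y: False}


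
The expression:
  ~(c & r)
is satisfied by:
  {c: False, r: False}
  {r: True, c: False}
  {c: True, r: False}


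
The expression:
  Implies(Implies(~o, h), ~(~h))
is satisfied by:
  {h: True, o: False}
  {o: False, h: False}
  {o: True, h: True}


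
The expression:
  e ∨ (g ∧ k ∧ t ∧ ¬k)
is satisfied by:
  {e: True}


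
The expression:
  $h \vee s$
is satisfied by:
  {s: True, h: True}
  {s: True, h: False}
  {h: True, s: False}


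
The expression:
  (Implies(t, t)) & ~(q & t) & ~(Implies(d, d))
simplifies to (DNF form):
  False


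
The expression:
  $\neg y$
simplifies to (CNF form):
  $\neg y$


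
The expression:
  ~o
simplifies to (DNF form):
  ~o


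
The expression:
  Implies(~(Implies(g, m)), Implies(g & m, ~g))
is always true.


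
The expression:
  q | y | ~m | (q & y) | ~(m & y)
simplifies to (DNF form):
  True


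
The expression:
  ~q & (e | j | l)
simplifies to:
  ~q & (e | j | l)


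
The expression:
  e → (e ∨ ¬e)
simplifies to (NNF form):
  True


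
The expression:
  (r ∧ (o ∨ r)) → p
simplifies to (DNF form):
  p ∨ ¬r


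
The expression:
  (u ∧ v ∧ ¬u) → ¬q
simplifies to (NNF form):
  True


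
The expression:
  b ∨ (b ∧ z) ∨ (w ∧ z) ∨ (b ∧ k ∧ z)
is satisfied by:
  {b: True, z: True, w: True}
  {b: True, z: True, w: False}
  {b: True, w: True, z: False}
  {b: True, w: False, z: False}
  {z: True, w: True, b: False}


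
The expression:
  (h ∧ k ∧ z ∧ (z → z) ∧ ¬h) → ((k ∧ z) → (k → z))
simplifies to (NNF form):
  True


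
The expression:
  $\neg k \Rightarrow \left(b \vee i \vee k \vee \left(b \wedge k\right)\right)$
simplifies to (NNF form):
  $b \vee i \vee k$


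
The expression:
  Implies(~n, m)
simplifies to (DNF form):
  m | n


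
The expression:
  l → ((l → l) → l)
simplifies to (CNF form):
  True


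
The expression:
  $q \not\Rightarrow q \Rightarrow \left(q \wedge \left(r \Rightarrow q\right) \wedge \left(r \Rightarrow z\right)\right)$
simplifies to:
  $\text{True}$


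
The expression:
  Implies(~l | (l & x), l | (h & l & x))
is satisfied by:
  {l: True}


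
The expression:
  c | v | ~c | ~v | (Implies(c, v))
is always true.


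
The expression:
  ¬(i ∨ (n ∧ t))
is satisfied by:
  {i: False, t: False, n: False}
  {n: True, i: False, t: False}
  {t: True, i: False, n: False}


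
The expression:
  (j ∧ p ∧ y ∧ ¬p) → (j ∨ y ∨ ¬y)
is always true.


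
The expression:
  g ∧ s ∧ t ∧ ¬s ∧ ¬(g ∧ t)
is never true.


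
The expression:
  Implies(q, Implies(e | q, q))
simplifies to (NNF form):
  True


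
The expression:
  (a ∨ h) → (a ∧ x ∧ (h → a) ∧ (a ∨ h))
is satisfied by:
  {x: True, h: False, a: False}
  {h: False, a: False, x: False}
  {x: True, a: True, h: False}
  {x: True, h: True, a: True}


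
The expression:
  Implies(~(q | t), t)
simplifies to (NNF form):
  q | t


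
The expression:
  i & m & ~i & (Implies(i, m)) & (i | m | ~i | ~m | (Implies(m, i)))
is never true.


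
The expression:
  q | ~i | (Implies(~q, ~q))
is always true.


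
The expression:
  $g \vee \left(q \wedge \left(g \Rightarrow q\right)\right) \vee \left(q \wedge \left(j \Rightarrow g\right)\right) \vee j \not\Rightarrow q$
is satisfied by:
  {q: True, g: True, j: True}
  {q: True, g: True, j: False}
  {q: True, j: True, g: False}
  {q: True, j: False, g: False}
  {g: True, j: True, q: False}
  {g: True, j: False, q: False}
  {j: True, g: False, q: False}


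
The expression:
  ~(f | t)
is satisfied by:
  {t: False, f: False}


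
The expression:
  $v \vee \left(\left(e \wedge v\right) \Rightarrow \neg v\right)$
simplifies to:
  $\text{True}$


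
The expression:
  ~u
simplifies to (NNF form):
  ~u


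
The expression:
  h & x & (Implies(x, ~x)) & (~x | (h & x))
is never true.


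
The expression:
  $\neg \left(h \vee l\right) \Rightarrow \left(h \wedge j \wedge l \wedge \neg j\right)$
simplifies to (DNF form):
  $h \vee l$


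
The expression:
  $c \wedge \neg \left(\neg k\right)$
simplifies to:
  $c \wedge k$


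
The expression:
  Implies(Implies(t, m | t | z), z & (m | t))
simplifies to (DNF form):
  (m & z) | (t & z)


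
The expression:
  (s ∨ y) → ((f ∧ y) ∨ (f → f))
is always true.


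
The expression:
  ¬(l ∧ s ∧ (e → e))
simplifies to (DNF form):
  ¬l ∨ ¬s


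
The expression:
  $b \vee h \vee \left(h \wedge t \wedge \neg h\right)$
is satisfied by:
  {b: True, h: True}
  {b: True, h: False}
  {h: True, b: False}


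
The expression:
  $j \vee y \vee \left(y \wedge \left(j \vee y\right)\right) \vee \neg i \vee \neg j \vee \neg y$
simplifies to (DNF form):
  $\text{True}$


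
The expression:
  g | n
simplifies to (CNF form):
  g | n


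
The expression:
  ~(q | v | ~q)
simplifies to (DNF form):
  False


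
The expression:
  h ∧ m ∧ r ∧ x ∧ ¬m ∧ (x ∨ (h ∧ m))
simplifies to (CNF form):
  False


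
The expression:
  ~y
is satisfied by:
  {y: False}


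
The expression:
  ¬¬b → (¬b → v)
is always true.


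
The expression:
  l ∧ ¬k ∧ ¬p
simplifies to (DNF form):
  l ∧ ¬k ∧ ¬p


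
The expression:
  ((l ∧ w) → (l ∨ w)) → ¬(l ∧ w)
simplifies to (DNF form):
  ¬l ∨ ¬w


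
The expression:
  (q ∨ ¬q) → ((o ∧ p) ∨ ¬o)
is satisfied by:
  {p: True, o: False}
  {o: False, p: False}
  {o: True, p: True}


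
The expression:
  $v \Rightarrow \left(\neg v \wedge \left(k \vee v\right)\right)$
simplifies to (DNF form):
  $\neg v$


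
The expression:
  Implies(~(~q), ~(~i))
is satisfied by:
  {i: True, q: False}
  {q: False, i: False}
  {q: True, i: True}


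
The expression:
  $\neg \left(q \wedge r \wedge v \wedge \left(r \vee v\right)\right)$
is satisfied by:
  {v: False, q: False, r: False}
  {r: True, v: False, q: False}
  {q: True, v: False, r: False}
  {r: True, q: True, v: False}
  {v: True, r: False, q: False}
  {r: True, v: True, q: False}
  {q: True, v: True, r: False}


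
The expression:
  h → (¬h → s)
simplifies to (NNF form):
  True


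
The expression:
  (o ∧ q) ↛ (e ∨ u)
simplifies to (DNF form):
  o ∧ q ∧ ¬e ∧ ¬u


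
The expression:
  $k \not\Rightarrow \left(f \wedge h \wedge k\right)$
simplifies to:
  $k \wedge \left(\neg f \vee \neg h\right)$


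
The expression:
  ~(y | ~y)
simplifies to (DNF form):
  False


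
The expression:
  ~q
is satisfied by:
  {q: False}


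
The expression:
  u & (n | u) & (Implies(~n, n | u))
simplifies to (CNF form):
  u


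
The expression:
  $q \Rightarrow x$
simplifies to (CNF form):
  $x \vee \neg q$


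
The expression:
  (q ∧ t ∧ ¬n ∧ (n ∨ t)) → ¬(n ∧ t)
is always true.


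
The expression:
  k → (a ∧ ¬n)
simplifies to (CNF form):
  (a ∨ ¬k) ∧ (¬k ∨ ¬n)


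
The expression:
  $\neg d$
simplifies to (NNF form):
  $\neg d$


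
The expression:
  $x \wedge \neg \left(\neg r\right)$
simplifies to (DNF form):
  $r \wedge x$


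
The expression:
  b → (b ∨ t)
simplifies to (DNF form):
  True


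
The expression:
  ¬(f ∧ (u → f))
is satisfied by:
  {f: False}


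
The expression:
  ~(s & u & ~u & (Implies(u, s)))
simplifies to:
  True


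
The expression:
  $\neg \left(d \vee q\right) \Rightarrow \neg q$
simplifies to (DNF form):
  $\text{True}$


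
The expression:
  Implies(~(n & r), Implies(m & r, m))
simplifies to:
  True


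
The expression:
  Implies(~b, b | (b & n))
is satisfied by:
  {b: True}


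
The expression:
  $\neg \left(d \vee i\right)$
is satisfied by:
  {d: False, i: False}


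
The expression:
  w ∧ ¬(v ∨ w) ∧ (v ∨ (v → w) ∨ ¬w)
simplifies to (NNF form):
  False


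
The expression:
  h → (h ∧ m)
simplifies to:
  m ∨ ¬h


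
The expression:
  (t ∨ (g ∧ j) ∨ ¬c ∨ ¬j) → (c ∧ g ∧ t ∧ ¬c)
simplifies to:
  c ∧ j ∧ ¬g ∧ ¬t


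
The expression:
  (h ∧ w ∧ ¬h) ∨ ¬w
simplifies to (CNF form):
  ¬w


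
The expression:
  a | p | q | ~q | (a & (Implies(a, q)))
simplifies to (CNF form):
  True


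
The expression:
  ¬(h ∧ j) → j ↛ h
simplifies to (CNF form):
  j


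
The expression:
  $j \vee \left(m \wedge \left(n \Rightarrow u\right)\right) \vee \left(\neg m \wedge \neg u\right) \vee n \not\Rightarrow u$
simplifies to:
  $j \vee m \vee \neg u$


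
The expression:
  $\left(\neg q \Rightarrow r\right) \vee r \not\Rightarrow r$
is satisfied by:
  {r: True, q: True}
  {r: True, q: False}
  {q: True, r: False}


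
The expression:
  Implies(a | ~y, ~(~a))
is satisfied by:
  {a: True, y: True}
  {a: True, y: False}
  {y: True, a: False}


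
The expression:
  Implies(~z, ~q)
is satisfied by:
  {z: True, q: False}
  {q: False, z: False}
  {q: True, z: True}


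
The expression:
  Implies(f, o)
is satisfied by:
  {o: True, f: False}
  {f: False, o: False}
  {f: True, o: True}


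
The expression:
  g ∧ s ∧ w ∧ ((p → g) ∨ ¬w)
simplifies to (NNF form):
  g ∧ s ∧ w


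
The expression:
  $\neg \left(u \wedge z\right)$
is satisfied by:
  {u: False, z: False}
  {z: True, u: False}
  {u: True, z: False}


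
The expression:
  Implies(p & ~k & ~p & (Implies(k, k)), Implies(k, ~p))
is always true.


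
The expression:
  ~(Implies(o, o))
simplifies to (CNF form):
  False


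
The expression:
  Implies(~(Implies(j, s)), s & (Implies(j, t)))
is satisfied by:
  {s: True, j: False}
  {j: False, s: False}
  {j: True, s: True}


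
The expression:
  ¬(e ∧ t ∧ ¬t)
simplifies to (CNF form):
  True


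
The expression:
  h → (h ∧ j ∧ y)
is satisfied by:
  {j: True, y: True, h: False}
  {j: True, y: False, h: False}
  {y: True, j: False, h: False}
  {j: False, y: False, h: False}
  {h: True, j: True, y: True}


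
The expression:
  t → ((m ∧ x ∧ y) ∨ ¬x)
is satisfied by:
  {y: True, m: True, t: False, x: False}
  {y: True, m: False, t: False, x: False}
  {m: True, y: False, t: False, x: False}
  {y: False, m: False, t: False, x: False}
  {y: True, x: True, m: True, t: False}
  {y: True, x: True, m: False, t: False}
  {x: True, m: True, y: False, t: False}
  {x: True, y: False, m: False, t: False}
  {y: True, t: True, m: True, x: False}
  {y: True, t: True, m: False, x: False}
  {t: True, m: True, y: False, x: False}
  {t: True, y: False, m: False, x: False}
  {y: True, x: True, t: True, m: True}


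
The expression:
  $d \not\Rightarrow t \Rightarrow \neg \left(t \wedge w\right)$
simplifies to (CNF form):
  $\text{True}$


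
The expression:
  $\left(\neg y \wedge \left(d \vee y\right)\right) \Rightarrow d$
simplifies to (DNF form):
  $\text{True}$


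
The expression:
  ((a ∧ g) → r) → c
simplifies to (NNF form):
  c ∨ (a ∧ g ∧ ¬r)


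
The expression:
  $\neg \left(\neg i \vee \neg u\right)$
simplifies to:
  $i \wedge u$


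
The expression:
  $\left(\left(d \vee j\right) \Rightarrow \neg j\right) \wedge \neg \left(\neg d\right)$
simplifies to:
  $d \wedge \neg j$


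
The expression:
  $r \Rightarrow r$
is always true.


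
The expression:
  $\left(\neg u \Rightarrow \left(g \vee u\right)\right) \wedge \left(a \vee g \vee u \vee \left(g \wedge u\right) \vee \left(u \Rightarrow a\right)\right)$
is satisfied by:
  {g: True, u: True}
  {g: True, u: False}
  {u: True, g: False}


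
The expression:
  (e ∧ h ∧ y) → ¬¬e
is always true.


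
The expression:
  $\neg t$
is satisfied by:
  {t: False}


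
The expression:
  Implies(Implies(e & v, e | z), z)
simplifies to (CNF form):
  z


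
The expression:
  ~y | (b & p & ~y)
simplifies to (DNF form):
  ~y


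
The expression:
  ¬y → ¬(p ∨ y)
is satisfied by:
  {y: True, p: False}
  {p: False, y: False}
  {p: True, y: True}


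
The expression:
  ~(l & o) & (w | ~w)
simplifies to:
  ~l | ~o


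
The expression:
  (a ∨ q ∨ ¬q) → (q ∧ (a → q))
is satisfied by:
  {q: True}


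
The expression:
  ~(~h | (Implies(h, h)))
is never true.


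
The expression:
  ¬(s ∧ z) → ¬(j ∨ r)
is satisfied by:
  {z: True, s: True, j: False, r: False}
  {z: True, s: False, j: False, r: False}
  {s: True, z: False, j: False, r: False}
  {z: False, s: False, j: False, r: False}
  {r: True, z: True, s: True, j: False}
  {z: True, j: True, s: True, r: False}
  {r: True, z: True, j: True, s: True}


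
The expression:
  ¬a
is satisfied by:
  {a: False}


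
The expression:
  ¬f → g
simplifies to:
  f ∨ g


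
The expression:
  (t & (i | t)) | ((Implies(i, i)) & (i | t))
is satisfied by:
  {i: True, t: True}
  {i: True, t: False}
  {t: True, i: False}


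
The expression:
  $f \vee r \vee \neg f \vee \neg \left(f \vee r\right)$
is always true.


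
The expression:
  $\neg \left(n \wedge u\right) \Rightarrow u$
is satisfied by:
  {u: True}


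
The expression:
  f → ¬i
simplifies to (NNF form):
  ¬f ∨ ¬i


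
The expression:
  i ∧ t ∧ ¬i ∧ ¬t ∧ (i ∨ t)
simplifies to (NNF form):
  False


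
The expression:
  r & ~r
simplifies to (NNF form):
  False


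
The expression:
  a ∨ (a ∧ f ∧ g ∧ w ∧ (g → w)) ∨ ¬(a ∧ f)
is always true.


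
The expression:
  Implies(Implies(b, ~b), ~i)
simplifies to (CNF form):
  b | ~i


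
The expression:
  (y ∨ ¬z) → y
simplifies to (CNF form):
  y ∨ z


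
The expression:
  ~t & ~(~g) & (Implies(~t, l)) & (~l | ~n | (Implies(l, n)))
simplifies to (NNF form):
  g & l & ~t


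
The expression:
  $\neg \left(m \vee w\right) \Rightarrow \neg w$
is always true.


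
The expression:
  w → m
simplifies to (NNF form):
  m ∨ ¬w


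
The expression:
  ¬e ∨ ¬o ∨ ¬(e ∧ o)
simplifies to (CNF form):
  ¬e ∨ ¬o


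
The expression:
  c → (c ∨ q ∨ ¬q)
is always true.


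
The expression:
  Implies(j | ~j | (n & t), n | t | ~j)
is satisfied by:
  {n: True, t: True, j: False}
  {n: True, t: False, j: False}
  {t: True, n: False, j: False}
  {n: False, t: False, j: False}
  {j: True, n: True, t: True}
  {j: True, n: True, t: False}
  {j: True, t: True, n: False}


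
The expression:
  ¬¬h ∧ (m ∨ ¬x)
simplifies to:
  h ∧ (m ∨ ¬x)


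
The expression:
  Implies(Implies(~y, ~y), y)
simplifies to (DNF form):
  y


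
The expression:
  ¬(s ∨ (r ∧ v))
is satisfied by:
  {v: False, s: False, r: False}
  {r: True, v: False, s: False}
  {v: True, r: False, s: False}


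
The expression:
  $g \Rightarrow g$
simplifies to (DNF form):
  $\text{True}$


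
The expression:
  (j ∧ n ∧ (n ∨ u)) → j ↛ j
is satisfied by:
  {n: False, j: False}
  {j: True, n: False}
  {n: True, j: False}


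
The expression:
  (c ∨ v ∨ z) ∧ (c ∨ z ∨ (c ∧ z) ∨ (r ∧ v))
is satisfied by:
  {c: True, z: True, v: True, r: True}
  {c: True, z: True, v: True, r: False}
  {c: True, z: True, r: True, v: False}
  {c: True, z: True, r: False, v: False}
  {c: True, v: True, r: True, z: False}
  {c: True, v: True, r: False, z: False}
  {c: True, v: False, r: True, z: False}
  {c: True, v: False, r: False, z: False}
  {z: True, v: True, r: True, c: False}
  {z: True, v: True, r: False, c: False}
  {z: True, r: True, v: False, c: False}
  {z: True, r: False, v: False, c: False}
  {v: True, r: True, z: False, c: False}


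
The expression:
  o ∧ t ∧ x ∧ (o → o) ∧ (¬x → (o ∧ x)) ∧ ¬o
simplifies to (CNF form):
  False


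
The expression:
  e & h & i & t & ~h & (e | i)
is never true.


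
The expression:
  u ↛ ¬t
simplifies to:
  t ∧ u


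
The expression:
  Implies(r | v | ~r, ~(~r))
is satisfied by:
  {r: True}


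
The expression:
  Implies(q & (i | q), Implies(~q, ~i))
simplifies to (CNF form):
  True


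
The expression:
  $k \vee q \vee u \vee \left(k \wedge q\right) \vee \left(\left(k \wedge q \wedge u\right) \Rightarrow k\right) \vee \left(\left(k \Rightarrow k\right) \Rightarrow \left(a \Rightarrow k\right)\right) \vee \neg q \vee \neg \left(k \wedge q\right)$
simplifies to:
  $\text{True}$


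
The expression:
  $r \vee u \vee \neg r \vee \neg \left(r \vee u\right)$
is always true.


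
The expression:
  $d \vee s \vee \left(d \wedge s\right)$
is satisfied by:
  {d: True, s: True}
  {d: True, s: False}
  {s: True, d: False}


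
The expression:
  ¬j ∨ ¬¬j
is always true.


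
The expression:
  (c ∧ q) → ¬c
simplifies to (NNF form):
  ¬c ∨ ¬q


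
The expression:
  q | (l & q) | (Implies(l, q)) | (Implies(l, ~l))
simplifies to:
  q | ~l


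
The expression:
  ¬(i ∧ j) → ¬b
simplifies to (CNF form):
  (i ∨ ¬b) ∧ (j ∨ ¬b)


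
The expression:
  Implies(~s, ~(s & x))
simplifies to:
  True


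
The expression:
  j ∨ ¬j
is always true.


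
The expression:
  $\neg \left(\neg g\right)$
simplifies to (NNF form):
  $g$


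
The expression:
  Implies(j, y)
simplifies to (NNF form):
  y | ~j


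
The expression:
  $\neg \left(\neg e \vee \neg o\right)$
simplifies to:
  $e \wedge o$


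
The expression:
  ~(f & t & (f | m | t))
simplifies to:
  ~f | ~t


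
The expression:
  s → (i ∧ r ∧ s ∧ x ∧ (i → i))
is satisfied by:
  {x: True, i: True, r: True, s: False}
  {x: True, i: True, r: False, s: False}
  {x: True, r: True, i: False, s: False}
  {x: True, r: False, i: False, s: False}
  {i: True, r: True, x: False, s: False}
  {i: True, x: False, r: False, s: False}
  {i: False, r: True, x: False, s: False}
  {i: False, x: False, r: False, s: False}
  {x: True, s: True, i: True, r: True}


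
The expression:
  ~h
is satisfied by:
  {h: False}


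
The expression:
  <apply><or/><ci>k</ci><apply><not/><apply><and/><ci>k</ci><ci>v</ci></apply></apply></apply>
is always true.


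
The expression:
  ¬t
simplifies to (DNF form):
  ¬t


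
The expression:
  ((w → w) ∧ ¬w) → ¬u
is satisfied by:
  {w: True, u: False}
  {u: False, w: False}
  {u: True, w: True}


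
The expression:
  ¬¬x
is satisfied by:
  {x: True}


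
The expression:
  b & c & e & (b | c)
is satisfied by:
  {c: True, e: True, b: True}


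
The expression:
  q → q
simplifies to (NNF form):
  True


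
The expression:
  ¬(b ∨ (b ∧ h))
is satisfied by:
  {b: False}


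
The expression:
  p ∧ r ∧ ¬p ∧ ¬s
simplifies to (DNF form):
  False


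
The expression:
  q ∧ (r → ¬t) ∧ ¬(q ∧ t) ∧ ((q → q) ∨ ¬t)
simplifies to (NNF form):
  q ∧ ¬t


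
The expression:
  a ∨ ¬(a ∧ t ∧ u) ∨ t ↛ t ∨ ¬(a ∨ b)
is always true.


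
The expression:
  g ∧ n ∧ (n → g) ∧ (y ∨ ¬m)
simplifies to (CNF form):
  g ∧ n ∧ (y ∨ ¬m)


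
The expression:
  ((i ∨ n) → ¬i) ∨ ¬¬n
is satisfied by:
  {n: True, i: False}
  {i: False, n: False}
  {i: True, n: True}


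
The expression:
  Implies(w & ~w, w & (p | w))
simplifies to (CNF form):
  True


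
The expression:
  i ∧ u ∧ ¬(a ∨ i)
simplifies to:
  False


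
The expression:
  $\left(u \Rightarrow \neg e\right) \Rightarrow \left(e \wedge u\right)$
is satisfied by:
  {e: True, u: True}


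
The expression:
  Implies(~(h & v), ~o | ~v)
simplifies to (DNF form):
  h | ~o | ~v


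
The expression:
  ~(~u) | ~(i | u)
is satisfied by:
  {u: True, i: False}
  {i: False, u: False}
  {i: True, u: True}


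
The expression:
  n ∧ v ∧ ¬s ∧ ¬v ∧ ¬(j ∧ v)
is never true.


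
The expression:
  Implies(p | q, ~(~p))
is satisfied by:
  {p: True, q: False}
  {q: False, p: False}
  {q: True, p: True}


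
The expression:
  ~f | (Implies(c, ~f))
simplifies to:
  ~c | ~f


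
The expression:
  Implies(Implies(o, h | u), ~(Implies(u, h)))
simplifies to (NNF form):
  ~h & (o | u)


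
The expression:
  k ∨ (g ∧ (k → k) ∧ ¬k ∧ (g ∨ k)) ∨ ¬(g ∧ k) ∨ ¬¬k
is always true.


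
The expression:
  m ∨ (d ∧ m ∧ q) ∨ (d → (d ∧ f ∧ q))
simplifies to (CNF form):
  (f ∨ m ∨ ¬d) ∧ (m ∨ q ∨ ¬d)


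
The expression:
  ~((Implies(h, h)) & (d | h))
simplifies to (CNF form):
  ~d & ~h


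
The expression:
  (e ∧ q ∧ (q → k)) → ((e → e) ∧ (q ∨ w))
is always true.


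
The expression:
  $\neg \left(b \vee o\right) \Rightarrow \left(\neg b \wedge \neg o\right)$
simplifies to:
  $\text{True}$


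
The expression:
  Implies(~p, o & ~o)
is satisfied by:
  {p: True}


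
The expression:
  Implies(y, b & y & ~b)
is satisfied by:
  {y: False}


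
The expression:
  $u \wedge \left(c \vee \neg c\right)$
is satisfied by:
  {u: True}


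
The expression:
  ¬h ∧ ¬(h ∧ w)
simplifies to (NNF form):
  ¬h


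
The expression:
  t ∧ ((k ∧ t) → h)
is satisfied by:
  {t: True, h: True, k: False}
  {t: True, k: False, h: False}
  {t: True, h: True, k: True}


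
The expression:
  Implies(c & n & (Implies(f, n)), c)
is always true.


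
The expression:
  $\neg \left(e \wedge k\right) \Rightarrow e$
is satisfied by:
  {e: True}


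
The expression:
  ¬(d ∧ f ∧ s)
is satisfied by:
  {s: False, d: False, f: False}
  {f: True, s: False, d: False}
  {d: True, s: False, f: False}
  {f: True, d: True, s: False}
  {s: True, f: False, d: False}
  {f: True, s: True, d: False}
  {d: True, s: True, f: False}


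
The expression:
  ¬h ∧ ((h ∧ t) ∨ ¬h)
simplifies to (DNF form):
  ¬h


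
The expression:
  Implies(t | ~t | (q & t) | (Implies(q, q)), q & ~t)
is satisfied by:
  {q: True, t: False}


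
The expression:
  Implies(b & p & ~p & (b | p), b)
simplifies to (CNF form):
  True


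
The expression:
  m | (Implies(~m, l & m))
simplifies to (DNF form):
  m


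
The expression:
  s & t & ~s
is never true.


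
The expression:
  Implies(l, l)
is always true.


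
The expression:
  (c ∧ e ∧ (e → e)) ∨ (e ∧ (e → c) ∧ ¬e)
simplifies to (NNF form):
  c ∧ e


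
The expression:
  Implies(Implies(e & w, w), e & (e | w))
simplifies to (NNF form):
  e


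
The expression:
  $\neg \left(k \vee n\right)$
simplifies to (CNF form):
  $\neg k \wedge \neg n$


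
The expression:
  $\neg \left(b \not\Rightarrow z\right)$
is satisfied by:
  {z: True, b: False}
  {b: False, z: False}
  {b: True, z: True}


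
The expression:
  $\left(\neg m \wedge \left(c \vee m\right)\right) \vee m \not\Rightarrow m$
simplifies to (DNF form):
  $c \wedge \neg m$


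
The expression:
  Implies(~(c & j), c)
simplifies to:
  c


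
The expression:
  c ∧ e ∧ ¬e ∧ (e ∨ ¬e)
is never true.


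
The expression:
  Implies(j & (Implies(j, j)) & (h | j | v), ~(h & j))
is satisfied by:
  {h: False, j: False}
  {j: True, h: False}
  {h: True, j: False}


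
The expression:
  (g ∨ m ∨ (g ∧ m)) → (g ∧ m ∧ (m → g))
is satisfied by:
  {m: False, g: False}
  {g: True, m: True}


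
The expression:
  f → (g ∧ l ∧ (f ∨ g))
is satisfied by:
  {l: True, g: True, f: False}
  {l: True, g: False, f: False}
  {g: True, l: False, f: False}
  {l: False, g: False, f: False}
  {f: True, l: True, g: True}


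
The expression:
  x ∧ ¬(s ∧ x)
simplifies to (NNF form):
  x ∧ ¬s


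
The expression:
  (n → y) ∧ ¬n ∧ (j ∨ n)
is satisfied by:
  {j: True, n: False}


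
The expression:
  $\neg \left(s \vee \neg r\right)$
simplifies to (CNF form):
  $r \wedge \neg s$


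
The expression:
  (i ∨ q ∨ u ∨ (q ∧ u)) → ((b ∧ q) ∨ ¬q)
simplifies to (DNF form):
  b ∨ ¬q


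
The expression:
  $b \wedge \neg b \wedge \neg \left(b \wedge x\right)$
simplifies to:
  $\text{False}$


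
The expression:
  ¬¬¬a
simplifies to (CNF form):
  ¬a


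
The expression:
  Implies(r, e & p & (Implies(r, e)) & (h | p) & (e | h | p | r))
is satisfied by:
  {e: True, p: True, r: False}
  {e: True, p: False, r: False}
  {p: True, e: False, r: False}
  {e: False, p: False, r: False}
  {r: True, e: True, p: True}


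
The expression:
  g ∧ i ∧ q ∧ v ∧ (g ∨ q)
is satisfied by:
  {i: True, g: True, q: True, v: True}


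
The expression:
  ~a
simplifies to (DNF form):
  ~a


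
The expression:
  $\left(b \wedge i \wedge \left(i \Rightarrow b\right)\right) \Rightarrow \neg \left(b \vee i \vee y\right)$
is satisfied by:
  {b: False, i: False}
  {i: True, b: False}
  {b: True, i: False}


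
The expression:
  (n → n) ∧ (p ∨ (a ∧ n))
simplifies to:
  p ∨ (a ∧ n)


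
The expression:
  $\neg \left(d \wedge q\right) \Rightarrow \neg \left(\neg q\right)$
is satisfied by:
  {q: True}


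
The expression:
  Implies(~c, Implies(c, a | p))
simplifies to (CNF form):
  True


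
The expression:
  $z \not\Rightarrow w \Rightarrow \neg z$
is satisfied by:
  {w: True, z: False}
  {z: False, w: False}
  {z: True, w: True}


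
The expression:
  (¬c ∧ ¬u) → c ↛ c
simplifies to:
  c ∨ u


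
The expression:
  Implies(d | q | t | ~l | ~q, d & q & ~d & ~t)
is never true.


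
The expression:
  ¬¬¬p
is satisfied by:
  {p: False}


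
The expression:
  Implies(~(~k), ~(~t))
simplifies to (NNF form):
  t | ~k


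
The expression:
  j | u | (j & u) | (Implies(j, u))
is always true.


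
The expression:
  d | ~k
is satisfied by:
  {d: True, k: False}
  {k: False, d: False}
  {k: True, d: True}


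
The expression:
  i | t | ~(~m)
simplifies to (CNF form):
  i | m | t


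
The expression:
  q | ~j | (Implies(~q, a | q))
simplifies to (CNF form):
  a | q | ~j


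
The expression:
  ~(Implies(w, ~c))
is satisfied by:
  {c: True, w: True}


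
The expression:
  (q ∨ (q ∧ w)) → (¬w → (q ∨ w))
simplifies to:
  True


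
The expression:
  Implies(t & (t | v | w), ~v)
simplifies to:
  ~t | ~v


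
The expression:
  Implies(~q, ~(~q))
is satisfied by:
  {q: True}


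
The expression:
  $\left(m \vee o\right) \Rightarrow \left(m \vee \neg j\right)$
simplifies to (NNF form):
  $m \vee \neg j \vee \neg o$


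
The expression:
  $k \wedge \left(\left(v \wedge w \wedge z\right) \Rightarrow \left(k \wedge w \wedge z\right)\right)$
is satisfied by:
  {k: True}


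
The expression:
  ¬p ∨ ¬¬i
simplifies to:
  i ∨ ¬p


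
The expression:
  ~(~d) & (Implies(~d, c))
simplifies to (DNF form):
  d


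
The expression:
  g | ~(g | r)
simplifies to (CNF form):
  g | ~r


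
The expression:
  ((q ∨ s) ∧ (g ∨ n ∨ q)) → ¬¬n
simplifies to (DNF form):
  n ∨ (¬g ∧ ¬q) ∨ (¬q ∧ ¬s)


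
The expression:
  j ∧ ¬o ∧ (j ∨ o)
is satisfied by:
  {j: True, o: False}


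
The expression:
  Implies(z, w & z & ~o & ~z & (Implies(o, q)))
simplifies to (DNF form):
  ~z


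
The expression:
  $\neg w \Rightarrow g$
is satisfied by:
  {g: True, w: True}
  {g: True, w: False}
  {w: True, g: False}


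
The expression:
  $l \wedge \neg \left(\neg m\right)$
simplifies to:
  $l \wedge m$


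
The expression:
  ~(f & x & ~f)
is always true.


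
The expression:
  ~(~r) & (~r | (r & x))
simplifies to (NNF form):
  r & x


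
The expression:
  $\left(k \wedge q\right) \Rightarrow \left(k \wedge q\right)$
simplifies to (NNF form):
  $\text{True}$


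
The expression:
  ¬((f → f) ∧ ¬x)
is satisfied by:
  {x: True}


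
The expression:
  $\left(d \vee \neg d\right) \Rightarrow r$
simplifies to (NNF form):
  $r$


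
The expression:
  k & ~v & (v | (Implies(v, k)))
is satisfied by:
  {k: True, v: False}


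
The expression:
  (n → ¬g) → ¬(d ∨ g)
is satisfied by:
  {n: True, d: False, g: False}
  {d: False, g: False, n: False}
  {g: True, n: True, d: False}
  {g: True, d: True, n: True}


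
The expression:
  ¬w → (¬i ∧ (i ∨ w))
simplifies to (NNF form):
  w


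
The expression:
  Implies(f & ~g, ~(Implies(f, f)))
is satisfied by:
  {g: True, f: False}
  {f: False, g: False}
  {f: True, g: True}


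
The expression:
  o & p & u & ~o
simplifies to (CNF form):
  False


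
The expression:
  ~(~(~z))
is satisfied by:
  {z: False}


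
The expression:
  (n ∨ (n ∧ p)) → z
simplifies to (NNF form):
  z ∨ ¬n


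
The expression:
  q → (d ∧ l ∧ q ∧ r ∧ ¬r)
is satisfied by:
  {q: False}


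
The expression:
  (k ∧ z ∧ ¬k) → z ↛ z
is always true.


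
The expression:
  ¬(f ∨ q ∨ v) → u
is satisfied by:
  {q: True, v: True, u: True, f: True}
  {q: True, v: True, u: True, f: False}
  {q: True, v: True, f: True, u: False}
  {q: True, v: True, f: False, u: False}
  {q: True, u: True, f: True, v: False}
  {q: True, u: True, f: False, v: False}
  {q: True, u: False, f: True, v: False}
  {q: True, u: False, f: False, v: False}
  {v: True, u: True, f: True, q: False}
  {v: True, u: True, f: False, q: False}
  {v: True, f: True, u: False, q: False}
  {v: True, f: False, u: False, q: False}
  {u: True, f: True, v: False, q: False}
  {u: True, v: False, f: False, q: False}
  {f: True, v: False, u: False, q: False}


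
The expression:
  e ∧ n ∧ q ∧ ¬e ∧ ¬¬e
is never true.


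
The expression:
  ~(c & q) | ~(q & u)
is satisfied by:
  {u: False, c: False, q: False}
  {q: True, u: False, c: False}
  {c: True, u: False, q: False}
  {q: True, c: True, u: False}
  {u: True, q: False, c: False}
  {q: True, u: True, c: False}
  {c: True, u: True, q: False}


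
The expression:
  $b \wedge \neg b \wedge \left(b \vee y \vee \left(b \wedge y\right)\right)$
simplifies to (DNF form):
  $\text{False}$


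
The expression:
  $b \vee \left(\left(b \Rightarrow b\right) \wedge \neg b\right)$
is always true.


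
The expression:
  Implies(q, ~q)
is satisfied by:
  {q: False}


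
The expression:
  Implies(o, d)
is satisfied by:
  {d: True, o: False}
  {o: False, d: False}
  {o: True, d: True}


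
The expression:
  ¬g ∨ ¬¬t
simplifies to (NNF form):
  t ∨ ¬g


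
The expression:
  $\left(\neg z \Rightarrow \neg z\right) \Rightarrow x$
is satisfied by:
  {x: True}


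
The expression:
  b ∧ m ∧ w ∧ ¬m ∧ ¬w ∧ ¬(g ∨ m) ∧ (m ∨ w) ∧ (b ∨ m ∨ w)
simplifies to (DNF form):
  False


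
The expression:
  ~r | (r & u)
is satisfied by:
  {u: True, r: False}
  {r: False, u: False}
  {r: True, u: True}


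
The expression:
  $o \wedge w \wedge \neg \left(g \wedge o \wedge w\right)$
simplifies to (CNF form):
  $o \wedge w \wedge \neg g$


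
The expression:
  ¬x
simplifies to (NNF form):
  ¬x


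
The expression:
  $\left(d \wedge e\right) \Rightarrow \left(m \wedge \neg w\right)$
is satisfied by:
  {m: True, w: False, e: False, d: False}
  {m: False, w: False, e: False, d: False}
  {m: True, w: True, e: False, d: False}
  {w: True, m: False, e: False, d: False}
  {d: True, m: True, w: False, e: False}
  {d: True, m: False, w: False, e: False}
  {d: True, m: True, w: True, e: False}
  {d: True, w: True, m: False, e: False}
  {e: True, m: True, d: False, w: False}
  {e: True, d: False, w: False, m: False}
  {m: True, e: True, w: True, d: False}
  {e: True, w: True, d: False, m: False}
  {m: True, e: True, d: True, w: False}


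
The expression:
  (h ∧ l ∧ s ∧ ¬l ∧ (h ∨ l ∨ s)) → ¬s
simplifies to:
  True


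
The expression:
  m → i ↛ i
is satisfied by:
  {m: False}


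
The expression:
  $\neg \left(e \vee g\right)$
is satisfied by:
  {g: False, e: False}


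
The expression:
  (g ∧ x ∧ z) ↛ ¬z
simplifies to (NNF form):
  g ∧ x ∧ z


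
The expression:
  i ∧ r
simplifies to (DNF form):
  i ∧ r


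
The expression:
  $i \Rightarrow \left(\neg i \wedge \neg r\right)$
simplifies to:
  $\neg i$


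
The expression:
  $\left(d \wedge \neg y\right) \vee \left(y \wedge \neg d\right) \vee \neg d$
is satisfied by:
  {d: False, y: False}
  {y: True, d: False}
  {d: True, y: False}


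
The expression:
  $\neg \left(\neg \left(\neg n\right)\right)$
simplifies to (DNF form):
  $\neg n$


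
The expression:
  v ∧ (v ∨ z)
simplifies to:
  v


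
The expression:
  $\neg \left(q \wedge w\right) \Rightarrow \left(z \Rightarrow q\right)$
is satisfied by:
  {q: True, z: False}
  {z: False, q: False}
  {z: True, q: True}


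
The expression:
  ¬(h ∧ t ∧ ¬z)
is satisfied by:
  {z: True, h: False, t: False}
  {h: False, t: False, z: False}
  {z: True, t: True, h: False}
  {t: True, h: False, z: False}
  {z: True, h: True, t: False}
  {h: True, z: False, t: False}
  {z: True, t: True, h: True}


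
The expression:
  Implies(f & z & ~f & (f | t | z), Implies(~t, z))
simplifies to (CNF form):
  True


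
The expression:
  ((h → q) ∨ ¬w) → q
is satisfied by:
  {q: True, w: True, h: True}
  {q: True, w: True, h: False}
  {q: True, h: True, w: False}
  {q: True, h: False, w: False}
  {w: True, h: True, q: False}


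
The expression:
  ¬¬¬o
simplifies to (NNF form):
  ¬o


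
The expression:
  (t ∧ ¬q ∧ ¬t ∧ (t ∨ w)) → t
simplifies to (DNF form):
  True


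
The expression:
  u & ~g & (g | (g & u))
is never true.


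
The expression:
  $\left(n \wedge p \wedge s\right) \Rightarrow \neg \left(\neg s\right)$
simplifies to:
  $\text{True}$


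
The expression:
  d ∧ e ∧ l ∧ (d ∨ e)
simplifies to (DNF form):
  d ∧ e ∧ l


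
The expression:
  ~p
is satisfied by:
  {p: False}


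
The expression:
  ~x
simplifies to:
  ~x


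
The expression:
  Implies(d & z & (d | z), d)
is always true.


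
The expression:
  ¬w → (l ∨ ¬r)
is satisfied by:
  {l: True, w: True, r: False}
  {l: True, w: False, r: False}
  {w: True, l: False, r: False}
  {l: False, w: False, r: False}
  {r: True, l: True, w: True}
  {r: True, l: True, w: False}
  {r: True, w: True, l: False}


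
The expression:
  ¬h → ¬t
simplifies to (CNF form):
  h ∨ ¬t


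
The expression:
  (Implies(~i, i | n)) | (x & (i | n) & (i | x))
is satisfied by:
  {i: True, n: True}
  {i: True, n: False}
  {n: True, i: False}


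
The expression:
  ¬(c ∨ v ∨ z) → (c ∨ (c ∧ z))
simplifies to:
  c ∨ v ∨ z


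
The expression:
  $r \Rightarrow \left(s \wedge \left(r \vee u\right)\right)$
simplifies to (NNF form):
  $s \vee \neg r$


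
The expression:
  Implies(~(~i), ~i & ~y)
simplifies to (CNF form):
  ~i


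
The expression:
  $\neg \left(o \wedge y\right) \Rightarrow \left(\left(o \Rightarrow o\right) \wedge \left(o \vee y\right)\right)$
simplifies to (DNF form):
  $o \vee y$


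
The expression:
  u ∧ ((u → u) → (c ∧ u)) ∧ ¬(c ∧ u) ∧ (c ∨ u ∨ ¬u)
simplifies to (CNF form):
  False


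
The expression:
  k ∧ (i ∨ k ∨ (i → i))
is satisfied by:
  {k: True}


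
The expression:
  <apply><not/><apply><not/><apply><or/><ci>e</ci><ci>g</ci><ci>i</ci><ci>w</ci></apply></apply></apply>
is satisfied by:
  {i: True, e: True, w: True, g: True}
  {i: True, e: True, w: True, g: False}
  {i: True, e: True, g: True, w: False}
  {i: True, e: True, g: False, w: False}
  {i: True, w: True, g: True, e: False}
  {i: True, w: True, g: False, e: False}
  {i: True, w: False, g: True, e: False}
  {i: True, w: False, g: False, e: False}
  {e: True, w: True, g: True, i: False}
  {e: True, w: True, g: False, i: False}
  {e: True, g: True, w: False, i: False}
  {e: True, g: False, w: False, i: False}
  {w: True, g: True, e: False, i: False}
  {w: True, e: False, g: False, i: False}
  {g: True, e: False, w: False, i: False}


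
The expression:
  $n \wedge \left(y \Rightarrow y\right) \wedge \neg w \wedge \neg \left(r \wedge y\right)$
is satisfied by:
  {n: True, w: False, y: False, r: False}
  {r: True, n: True, w: False, y: False}
  {y: True, n: True, w: False, r: False}


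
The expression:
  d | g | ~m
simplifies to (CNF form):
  d | g | ~m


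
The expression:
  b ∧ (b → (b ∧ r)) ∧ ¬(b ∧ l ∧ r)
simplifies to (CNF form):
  b ∧ r ∧ ¬l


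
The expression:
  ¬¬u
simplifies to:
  u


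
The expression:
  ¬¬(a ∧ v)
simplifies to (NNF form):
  a ∧ v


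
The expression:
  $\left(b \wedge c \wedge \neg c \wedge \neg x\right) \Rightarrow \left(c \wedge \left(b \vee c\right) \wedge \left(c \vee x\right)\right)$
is always true.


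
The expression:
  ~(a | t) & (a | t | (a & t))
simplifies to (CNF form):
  False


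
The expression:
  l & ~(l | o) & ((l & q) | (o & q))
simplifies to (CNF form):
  False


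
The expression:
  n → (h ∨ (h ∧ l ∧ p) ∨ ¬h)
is always true.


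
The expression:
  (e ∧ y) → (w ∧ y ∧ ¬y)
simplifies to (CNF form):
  ¬e ∨ ¬y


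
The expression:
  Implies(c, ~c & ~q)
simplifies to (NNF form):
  ~c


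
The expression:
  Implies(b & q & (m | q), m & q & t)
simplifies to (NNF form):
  ~b | ~q | (m & t)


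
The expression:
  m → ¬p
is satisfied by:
  {p: False, m: False}
  {m: True, p: False}
  {p: True, m: False}


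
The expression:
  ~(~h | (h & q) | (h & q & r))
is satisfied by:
  {h: True, q: False}


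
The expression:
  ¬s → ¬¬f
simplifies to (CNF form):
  f ∨ s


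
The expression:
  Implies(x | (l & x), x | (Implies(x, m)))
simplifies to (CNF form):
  True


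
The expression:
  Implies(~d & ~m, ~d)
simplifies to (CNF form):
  True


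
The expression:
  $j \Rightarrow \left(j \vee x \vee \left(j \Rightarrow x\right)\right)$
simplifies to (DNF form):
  $\text{True}$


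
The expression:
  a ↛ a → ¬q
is always true.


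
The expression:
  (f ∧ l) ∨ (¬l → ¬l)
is always true.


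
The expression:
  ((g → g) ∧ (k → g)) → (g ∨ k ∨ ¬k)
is always true.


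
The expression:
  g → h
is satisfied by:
  {h: True, g: False}
  {g: False, h: False}
  {g: True, h: True}
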